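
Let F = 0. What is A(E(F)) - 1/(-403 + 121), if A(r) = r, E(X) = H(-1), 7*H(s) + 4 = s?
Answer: -1403/1974 ≈ -0.71074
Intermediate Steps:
H(s) = -4/7 + s/7
E(X) = -5/7 (E(X) = -4/7 + (1/7)*(-1) = -4/7 - 1/7 = -5/7)
A(E(F)) - 1/(-403 + 121) = -5/7 - 1/(-403 + 121) = -5/7 - 1/(-282) = -5/7 - 1*(-1/282) = -5/7 + 1/282 = -1403/1974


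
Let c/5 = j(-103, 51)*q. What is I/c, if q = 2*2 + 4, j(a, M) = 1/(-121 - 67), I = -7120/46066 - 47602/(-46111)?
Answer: -21908150091/5310373315 ≈ -4.1255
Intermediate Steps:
I = 932261706/1062074663 (I = -7120*1/46066 - 47602*(-1/46111) = -3560/23033 + 47602/46111 = 932261706/1062074663 ≈ 0.87777)
j(a, M) = -1/188 (j(a, M) = 1/(-188) = -1/188)
q = 8 (q = 4 + 4 = 8)
c = -10/47 (c = 5*(-1/188*8) = 5*(-2/47) = -10/47 ≈ -0.21277)
I/c = 932261706/(1062074663*(-10/47)) = (932261706/1062074663)*(-47/10) = -21908150091/5310373315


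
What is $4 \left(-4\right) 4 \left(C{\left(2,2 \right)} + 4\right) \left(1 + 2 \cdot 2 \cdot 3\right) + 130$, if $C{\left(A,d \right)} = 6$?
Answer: $-8190$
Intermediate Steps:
$4 \left(-4\right) 4 \left(C{\left(2,2 \right)} + 4\right) \left(1 + 2 \cdot 2 \cdot 3\right) + 130 = 4 \left(-4\right) 4 \left(6 + 4\right) \left(1 + 2 \cdot 2 \cdot 3\right) + 130 = \left(-16\right) 4 \cdot 10 \left(1 + 2 \cdot 6\right) + 130 = - 64 \cdot 10 \left(1 + 12\right) + 130 = - 64 \cdot 10 \cdot 13 + 130 = \left(-64\right) 130 + 130 = -8320 + 130 = -8190$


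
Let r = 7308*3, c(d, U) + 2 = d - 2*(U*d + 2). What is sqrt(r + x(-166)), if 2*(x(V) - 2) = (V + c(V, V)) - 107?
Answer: I*sqrt(23410)/2 ≈ 76.502*I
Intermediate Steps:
c(d, U) = -6 + d - 2*U*d (c(d, U) = -2 + (d - 2*(U*d + 2)) = -2 + (d - 2*(2 + U*d)) = -2 + (d + (-4 - 2*U*d)) = -2 + (-4 + d - 2*U*d) = -6 + d - 2*U*d)
x(V) = -109/2 + V - V**2 (x(V) = 2 + ((V + (-6 + V - 2*V*V)) - 107)/2 = 2 + ((V + (-6 + V - 2*V**2)) - 107)/2 = 2 + ((-6 - 2*V**2 + 2*V) - 107)/2 = 2 + (-113 - 2*V**2 + 2*V)/2 = 2 + (-113/2 + V - V**2) = -109/2 + V - V**2)
r = 21924
sqrt(r + x(-166)) = sqrt(21924 + (-109/2 - 166 - 1*(-166)**2)) = sqrt(21924 + (-109/2 - 166 - 1*27556)) = sqrt(21924 + (-109/2 - 166 - 27556)) = sqrt(21924 - 55553/2) = sqrt(-11705/2) = I*sqrt(23410)/2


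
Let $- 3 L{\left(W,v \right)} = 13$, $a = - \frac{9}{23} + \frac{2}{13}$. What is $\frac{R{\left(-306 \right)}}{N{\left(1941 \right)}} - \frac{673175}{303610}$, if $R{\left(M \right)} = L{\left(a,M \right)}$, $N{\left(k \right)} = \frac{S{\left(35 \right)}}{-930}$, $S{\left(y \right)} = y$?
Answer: $\frac{47999487}{425054} \approx 112.93$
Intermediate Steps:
$N{\left(k \right)} = - \frac{7}{186}$ ($N{\left(k \right)} = \frac{35}{-930} = 35 \left(- \frac{1}{930}\right) = - \frac{7}{186}$)
$a = - \frac{71}{299}$ ($a = \left(-9\right) \frac{1}{23} + 2 \cdot \frac{1}{13} = - \frac{9}{23} + \frac{2}{13} = - \frac{71}{299} \approx -0.23746$)
$L{\left(W,v \right)} = - \frac{13}{3}$ ($L{\left(W,v \right)} = \left(- \frac{1}{3}\right) 13 = - \frac{13}{3}$)
$R{\left(M \right)} = - \frac{13}{3}$
$\frac{R{\left(-306 \right)}}{N{\left(1941 \right)}} - \frac{673175}{303610} = - \frac{13}{3 \left(- \frac{7}{186}\right)} - \frac{673175}{303610} = \left(- \frac{13}{3}\right) \left(- \frac{186}{7}\right) - \frac{134635}{60722} = \frac{806}{7} - \frac{134635}{60722} = \frac{47999487}{425054}$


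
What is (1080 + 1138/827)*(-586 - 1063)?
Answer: -1474697402/827 ≈ -1.7832e+6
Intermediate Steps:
(1080 + 1138/827)*(-586 - 1063) = (1080 + 1138*(1/827))*(-1649) = (1080 + 1138/827)*(-1649) = (894298/827)*(-1649) = -1474697402/827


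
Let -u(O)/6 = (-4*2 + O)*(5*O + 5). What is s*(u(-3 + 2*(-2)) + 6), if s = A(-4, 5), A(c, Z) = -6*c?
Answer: -64656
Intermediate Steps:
u(O) = -6*(-8 + O)*(5 + 5*O) (u(O) = -6*(-4*2 + O)*(5*O + 5) = -6*(-8 + O)*(5 + 5*O))
s = 24 (s = -6*(-4) = 24)
s*(u(-3 + 2*(-2)) + 6) = 24*((240 - 30*(-3 + 2*(-2))² + 210*(-3 + 2*(-2))) + 6) = 24*((240 - 30*(-3 - 4)² + 210*(-3 - 4)) + 6) = 24*((240 - 30*(-7)² + 210*(-7)) + 6) = 24*((240 - 30*49 - 1470) + 6) = 24*((240 - 1470 - 1470) + 6) = 24*(-2700 + 6) = 24*(-2694) = -64656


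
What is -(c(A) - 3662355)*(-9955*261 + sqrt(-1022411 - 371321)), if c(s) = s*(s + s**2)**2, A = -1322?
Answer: -10475669125882548337365 + 8063618948781046*I*sqrt(348433) ≈ -1.0476e+22 + 4.7598e+18*I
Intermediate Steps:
-(c(A) - 3662355)*(-9955*261 + sqrt(-1022411 - 371321)) = -((-1322)**3*(1 - 1322)**2 - 3662355)*(-9955*261 + sqrt(-1022411 - 371321)) = -(-2310438248*(-1321)**2 - 3662355)*(-2598255 + sqrt(-1393732)) = -(-2310438248*1745041 - 3662355)*(-2598255 + 2*I*sqrt(348433)) = -(-4031809470728168 - 3662355)*(-2598255 + 2*I*sqrt(348433)) = -(-4031809474390523)*(-2598255 + 2*I*sqrt(348433)) = -(10475669125882548337365 - 8063618948781046*I*sqrt(348433)) = -10475669125882548337365 + 8063618948781046*I*sqrt(348433)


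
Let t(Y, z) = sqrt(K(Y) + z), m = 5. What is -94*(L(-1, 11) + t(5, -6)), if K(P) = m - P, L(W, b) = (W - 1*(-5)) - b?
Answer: 658 - 94*I*sqrt(6) ≈ 658.0 - 230.25*I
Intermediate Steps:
L(W, b) = 5 + W - b (L(W, b) = (W + 5) - b = (5 + W) - b = 5 + W - b)
K(P) = 5 - P
t(Y, z) = sqrt(5 + z - Y) (t(Y, z) = sqrt((5 - Y) + z) = sqrt(5 + z - Y))
-94*(L(-1, 11) + t(5, -6)) = -94*((5 - 1 - 1*11) + sqrt(5 - 6 - 1*5)) = -94*((5 - 1 - 11) + sqrt(5 - 6 - 5)) = -94*(-7 + sqrt(-6)) = -94*(-7 + I*sqrt(6)) = 658 - 94*I*sqrt(6)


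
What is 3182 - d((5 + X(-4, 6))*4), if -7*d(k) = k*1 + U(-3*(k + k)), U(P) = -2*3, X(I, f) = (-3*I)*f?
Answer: 22576/7 ≈ 3225.1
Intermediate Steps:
X(I, f) = -3*I*f
U(P) = -6
d(k) = 6/7 - k/7 (d(k) = -(k*1 - 6)/7 = -(k - 6)/7 = -(-6 + k)/7 = 6/7 - k/7)
3182 - d((5 + X(-4, 6))*4) = 3182 - (6/7 - (5 - 3*(-4)*6)*4/7) = 3182 - (6/7 - (5 + 72)*4/7) = 3182 - (6/7 - 11*4) = 3182 - (6/7 - 1/7*308) = 3182 - (6/7 - 44) = 3182 - 1*(-302/7) = 3182 + 302/7 = 22576/7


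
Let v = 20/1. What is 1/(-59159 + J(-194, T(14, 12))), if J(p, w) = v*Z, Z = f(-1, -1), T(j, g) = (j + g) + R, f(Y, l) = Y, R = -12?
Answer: -1/59179 ≈ -1.6898e-5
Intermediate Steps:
T(j, g) = -12 + g + j (T(j, g) = (j + g) - 12 = (g + j) - 12 = -12 + g + j)
Z = -1
v = 20 (v = 20*1 = 20)
J(p, w) = -20 (J(p, w) = 20*(-1) = -20)
1/(-59159 + J(-194, T(14, 12))) = 1/(-59159 - 20) = 1/(-59179) = -1/59179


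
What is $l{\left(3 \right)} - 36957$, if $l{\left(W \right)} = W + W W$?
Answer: $-36945$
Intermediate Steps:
$l{\left(W \right)} = W + W^{2}$
$l{\left(3 \right)} - 36957 = 3 \left(1 + 3\right) - 36957 = 3 \cdot 4 - 36957 = 12 - 36957 = -36945$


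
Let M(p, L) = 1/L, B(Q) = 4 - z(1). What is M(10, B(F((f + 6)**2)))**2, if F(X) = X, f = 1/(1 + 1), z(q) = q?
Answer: 1/9 ≈ 0.11111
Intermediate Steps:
f = 1/2 ≈ 0.50000
B(Q) = 3 (B(Q) = 4 - 1*1 = 4 - 1 = 3)
M(10, B(F((f + 6)**2)))**2 = (1/3)**2 = 1/9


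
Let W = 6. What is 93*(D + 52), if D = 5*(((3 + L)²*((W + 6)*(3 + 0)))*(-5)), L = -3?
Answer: 4836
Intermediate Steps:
D = 0 (D = 5*(((3 - 3)²*((6 + 6)*(3 + 0)))*(-5)) = 5*((0²*(12*3))*(-5)) = 5*((0*36)*(-5)) = 5*(0*(-5)) = 5*0 = 0)
93*(D + 52) = 93*(0 + 52) = 93*52 = 4836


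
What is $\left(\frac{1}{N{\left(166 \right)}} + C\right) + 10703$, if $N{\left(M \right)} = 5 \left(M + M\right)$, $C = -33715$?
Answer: $- \frac{38199919}{1660} \approx -23012.0$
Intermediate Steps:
$N{\left(M \right)} = 10 M$ ($N{\left(M \right)} = 5 \cdot 2 M = 10 M$)
$\left(\frac{1}{N{\left(166 \right)}} + C\right) + 10703 = \left(\frac{1}{10 \cdot 166} - 33715\right) + 10703 = \left(\frac{1}{1660} - 33715\right) + 10703 = - \frac{55966899}{1660} + 10703 = - \frac{38199919}{1660}$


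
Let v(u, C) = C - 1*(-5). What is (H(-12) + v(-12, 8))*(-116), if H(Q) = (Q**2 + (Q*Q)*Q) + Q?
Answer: 183628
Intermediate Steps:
v(u, C) = 5 + C (v(u, C) = C + 5 = 5 + C)
H(Q) = Q + Q**2 + Q**3 (H(Q) = (Q**2 + Q**2*Q) + Q = (Q**2 + Q**3) + Q = Q + Q**2 + Q**3)
(H(-12) + v(-12, 8))*(-116) = (-12*(1 - 12 + (-12)**2) + (5 + 8))*(-116) = (-12*(1 - 12 + 144) + 13)*(-116) = (-12*133 + 13)*(-116) = (-1596 + 13)*(-116) = -1583*(-116) = 183628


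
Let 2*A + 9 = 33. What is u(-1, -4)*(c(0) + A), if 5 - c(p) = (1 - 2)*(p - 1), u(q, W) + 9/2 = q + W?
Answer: -152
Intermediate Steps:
A = 12 (A = -9/2 + (1/2)*33 = -9/2 + 33/2 = 12)
u(q, W) = -9/2 + W + q (u(q, W) = -9/2 + (q + W) = -9/2 + (W + q) = -9/2 + W + q)
c(p) = 4 + p (c(p) = 5 - (1 - 2)*(p - 1) = 5 - (-1)*(-1 + p) = 5 - (1 - p) = 5 + (-1 + p) = 4 + p)
u(-1, -4)*(c(0) + A) = (-9/2 - 4 - 1)*((4 + 0) + 12) = -19*(4 + 12)/2 = -19/2*16 = -152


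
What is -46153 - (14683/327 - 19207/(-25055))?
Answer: -378504999959/8192985 ≈ -46199.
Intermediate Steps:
-46153 - (14683/327 - 19207/(-25055)) = -46153 - (14683*(1/327) - 19207*(-1/25055)) = -46153 - (14683/327 + 19207/25055) = -46153 - 1*374163254/8192985 = -46153 - 374163254/8192985 = -378504999959/8192985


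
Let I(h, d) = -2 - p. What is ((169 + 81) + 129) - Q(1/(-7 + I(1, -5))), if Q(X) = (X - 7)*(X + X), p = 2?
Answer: 45703/121 ≈ 377.71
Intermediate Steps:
I(h, d) = -4 (I(h, d) = -2 - 1*2 = -2 - 2 = -4)
Q(X) = 2*X*(-7 + X) (Q(X) = (-7 + X)*(2*X) = 2*X*(-7 + X))
((169 + 81) + 129) - Q(1/(-7 + I(1, -5))) = ((169 + 81) + 129) - 2*(-7 + 1/(-7 - 4))/(-7 - 4) = (250 + 129) - 2*(-7 + 1/(-11))/(-11) = 379 - 2*(-1)*(-7 - 1/11)/11 = 379 - 2*(-1)*(-78)/(11*11) = 379 - 1*156/121 = 379 - 156/121 = 45703/121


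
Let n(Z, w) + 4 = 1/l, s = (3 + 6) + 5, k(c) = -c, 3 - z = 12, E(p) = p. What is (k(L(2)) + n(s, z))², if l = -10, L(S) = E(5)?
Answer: 8281/100 ≈ 82.810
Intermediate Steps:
z = -9 (z = 3 - 1*12 = 3 - 12 = -9)
L(S) = 5
s = 14 (s = 9 + 5 = 14)
n(Z, w) = -41/10 (n(Z, w) = -4 + 1/(-10) = -4 - ⅒ = -41/10)
(k(L(2)) + n(s, z))² = (-1*5 - 41/10)² = (-5 - 41/10)² = (-91/10)² = 8281/100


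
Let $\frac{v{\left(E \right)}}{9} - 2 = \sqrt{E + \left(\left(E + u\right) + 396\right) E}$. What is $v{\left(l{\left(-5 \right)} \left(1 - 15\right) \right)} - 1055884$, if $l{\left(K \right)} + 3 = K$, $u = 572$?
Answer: $-1055866 + 36 \sqrt{7567} \approx -1.0527 \cdot 10^{6}$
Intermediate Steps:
$l{\left(K \right)} = -3 + K$
$v{\left(E \right)} = 18 + 9 \sqrt{E + E \left(968 + E\right)}$ ($v{\left(E \right)} = 18 + 9 \sqrt{E + \left(\left(E + 572\right) + 396\right) E} = 18 + 9 \sqrt{E + \left(\left(572 + E\right) + 396\right) E} = 18 + 9 \sqrt{E + \left(968 + E\right) E} = 18 + 9 \sqrt{E + E \left(968 + E\right)}$)
$v{\left(l{\left(-5 \right)} \left(1 - 15\right) \right)} - 1055884 = \left(18 + 9 \sqrt{\left(-3 - 5\right) \left(1 - 15\right) \left(969 + \left(-3 - 5\right) \left(1 - 15\right)\right)}\right) - 1055884 = \left(18 + 9 \sqrt{\left(-8\right) \left(-14\right) \left(969 - -112\right)}\right) - 1055884 = \left(18 + 9 \sqrt{112 \left(969 + 112\right)}\right) - 1055884 = \left(18 + 9 \sqrt{112 \cdot 1081}\right) - 1055884 = \left(18 + 9 \sqrt{121072}\right) - 1055884 = \left(18 + 9 \cdot 4 \sqrt{7567}\right) - 1055884 = \left(18 + 36 \sqrt{7567}\right) - 1055884 = -1055866 + 36 \sqrt{7567}$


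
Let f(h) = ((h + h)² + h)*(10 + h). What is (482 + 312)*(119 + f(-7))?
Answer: 544684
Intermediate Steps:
f(h) = (10 + h)*(h + 4*h²) (f(h) = ((2*h)² + h)*(10 + h) = (4*h² + h)*(10 + h) = (h + 4*h²)*(10 + h) = (10 + h)*(h + 4*h²))
(482 + 312)*(119 + f(-7)) = (482 + 312)*(119 - 7*(10 + 4*(-7)² + 41*(-7))) = 794*(119 - 7*(10 + 4*49 - 287)) = 794*(119 - 7*(10 + 196 - 287)) = 794*(119 - 7*(-81)) = 794*(119 + 567) = 794*686 = 544684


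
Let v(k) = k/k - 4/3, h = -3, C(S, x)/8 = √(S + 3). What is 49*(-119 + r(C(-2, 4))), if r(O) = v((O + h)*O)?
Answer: -17542/3 ≈ -5847.3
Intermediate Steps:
C(S, x) = 8*√(3 + S) (C(S, x) = 8*√(S + 3) = 8*√(3 + S))
v(k) = -⅓ (v(k) = 1 - 4*⅓ = 1 - 4/3 = -⅓)
r(O) = -⅓
49*(-119 + r(C(-2, 4))) = 49*(-119 - ⅓) = 49*(-358/3) = -17542/3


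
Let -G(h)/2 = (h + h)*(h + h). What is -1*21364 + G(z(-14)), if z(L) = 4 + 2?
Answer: -21652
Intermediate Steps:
z(L) = 6
G(h) = -8*h**2 (G(h) = -2*(h + h)*(h + h) = -2*2*h*2*h = -8*h**2)
-1*21364 + G(z(-14)) = -1*21364 - 8*6**2 = -21364 - 8*36 = -21364 - 288 = -21652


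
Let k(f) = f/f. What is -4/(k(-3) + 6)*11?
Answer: -44/7 ≈ -6.2857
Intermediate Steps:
k(f) = 1
-4/(k(-3) + 6)*11 = -4/(1 + 6)*11 = -4/7*11 = -44/7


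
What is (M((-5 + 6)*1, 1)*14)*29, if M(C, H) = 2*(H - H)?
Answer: 0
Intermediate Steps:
M(C, H) = 0 (M(C, H) = 2*0 = 0)
(M((-5 + 6)*1, 1)*14)*29 = (0*14)*29 = 0*29 = 0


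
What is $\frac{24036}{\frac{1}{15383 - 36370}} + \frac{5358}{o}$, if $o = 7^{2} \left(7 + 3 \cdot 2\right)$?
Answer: $- \frac{321330524526}{637} \approx -5.0444 \cdot 10^{8}$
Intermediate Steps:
$o = 637$ ($o = 49 \left(7 + 6\right) = 49 \cdot 13 = 637$)
$\frac{24036}{\frac{1}{15383 - 36370}} + \frac{5358}{o} = \frac{24036}{\frac{1}{15383 - 36370}} + \frac{5358}{637} = \frac{24036}{\frac{1}{-20987}} + 5358 \cdot \frac{1}{637} = \frac{24036}{- \frac{1}{20987}} + \frac{5358}{637} = 24036 \left(-20987\right) + \frac{5358}{637} = -504443532 + \frac{5358}{637} = - \frac{321330524526}{637}$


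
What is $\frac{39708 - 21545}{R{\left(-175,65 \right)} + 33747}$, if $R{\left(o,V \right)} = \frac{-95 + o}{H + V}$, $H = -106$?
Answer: $\frac{744683}{1383897} \approx 0.53811$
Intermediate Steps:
$R{\left(o,V \right)} = \frac{-95 + o}{-106 + V}$
$\frac{39708 - 21545}{R{\left(-175,65 \right)} + 33747} = \frac{39708 - 21545}{\frac{-95 - 175}{-106 + 65} + 33747} = \frac{18163}{\frac{1}{-41} \left(-270\right) + 33747} = \frac{18163}{\left(- \frac{1}{41}\right) \left(-270\right) + 33747} = \frac{18163}{\frac{270}{41} + 33747} = \frac{18163}{\frac{1383897}{41}} = 18163 \cdot \frac{41}{1383897} = \frac{744683}{1383897}$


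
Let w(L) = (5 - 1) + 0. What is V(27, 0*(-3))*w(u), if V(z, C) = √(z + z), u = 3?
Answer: 12*√6 ≈ 29.394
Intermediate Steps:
w(L) = 4 (w(L) = 4 + 0 = 4)
V(z, C) = √2*√z (V(z, C) = √(2*z) = √2*√z)
V(27, 0*(-3))*w(u) = (√2*√27)*4 = (√2*(3*√3))*4 = (3*√6)*4 = 12*√6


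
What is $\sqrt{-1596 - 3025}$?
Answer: $i \sqrt{4621} \approx 67.978 i$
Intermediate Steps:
$\sqrt{-1596 - 3025} = \sqrt{-4621} = i \sqrt{4621}$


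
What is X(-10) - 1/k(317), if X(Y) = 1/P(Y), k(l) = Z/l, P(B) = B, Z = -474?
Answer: 674/1185 ≈ 0.56878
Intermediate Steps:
k(l) = -474/l
X(Y) = 1/Y
X(-10) - 1/k(317) = 1/(-10) - 1/((-474/317)) = -⅒ - 1/((-474*1/317)) = -⅒ - 1/(-474/317) = -⅒ - 1*(-317/474) = -⅒ + 317/474 = 674/1185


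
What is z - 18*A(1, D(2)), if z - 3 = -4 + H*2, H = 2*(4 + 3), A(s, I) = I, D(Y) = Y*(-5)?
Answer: 207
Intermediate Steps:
D(Y) = -5*Y
H = 14 (H = 2*7 = 14)
z = 27 (z = 3 + (-4 + 14*2) = 3 + (-4 + 28) = 3 + 24 = 27)
z - 18*A(1, D(2)) = 27 - (-90)*2 = 27 - 18*(-10) = 27 + 180 = 207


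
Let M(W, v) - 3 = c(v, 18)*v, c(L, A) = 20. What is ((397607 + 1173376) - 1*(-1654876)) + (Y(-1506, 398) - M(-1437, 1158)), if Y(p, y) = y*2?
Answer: 3203492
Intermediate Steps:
Y(p, y) = 2*y
M(W, v) = 3 + 20*v
((397607 + 1173376) - 1*(-1654876)) + (Y(-1506, 398) - M(-1437, 1158)) = ((397607 + 1173376) - 1*(-1654876)) + (2*398 - (3 + 20*1158)) = (1570983 + 1654876) + (796 - (3 + 23160)) = 3225859 + (796 - 1*23163) = 3225859 + (796 - 23163) = 3225859 - 22367 = 3203492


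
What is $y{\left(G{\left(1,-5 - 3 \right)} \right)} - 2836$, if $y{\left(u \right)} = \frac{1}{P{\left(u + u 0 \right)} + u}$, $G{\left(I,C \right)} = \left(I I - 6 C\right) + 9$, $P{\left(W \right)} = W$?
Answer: $- \frac{328975}{116} \approx -2836.0$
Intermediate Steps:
$G{\left(I,C \right)} = 9 + I^{2} - 6 C$ ($G{\left(I,C \right)} = \left(I^{2} - 6 C\right) + 9 = 9 + I^{2} - 6 C$)
$y{\left(u \right)} = \frac{1}{2 u}$ ($y{\left(u \right)} = \frac{1}{\left(u + u 0\right) + u} = \frac{1}{\left(u + 0\right) + u} = \frac{1}{u + u} = \frac{1}{2 u}$)
$y{\left(G{\left(1,-5 - 3 \right)} \right)} - 2836 = \frac{1}{2 \left(9 + 1^{2} - 6 \left(-5 - 3\right)\right)} - 2836 = \frac{1}{2 \left(9 + 1 - 6 \left(-5 - 3\right)\right)} - 2836 = \frac{1}{2 \left(9 + 1 - -48\right)} - 2836 = \frac{1}{2 \left(9 + 1 + 48\right)} - 2836 = \frac{1}{2 \cdot 58} - 2836 = \frac{1}{2} \cdot \frac{1}{58} - 2836 = \frac{1}{116} - 2836 = - \frac{328975}{116}$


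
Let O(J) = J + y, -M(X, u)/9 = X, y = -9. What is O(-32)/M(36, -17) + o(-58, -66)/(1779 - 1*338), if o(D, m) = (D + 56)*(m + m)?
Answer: 13147/42444 ≈ 0.30975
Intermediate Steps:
M(X, u) = -9*X
o(D, m) = 2*m*(56 + D) (o(D, m) = (56 + D)*(2*m) = 2*m*(56 + D))
O(J) = -9 + J (O(J) = J - 9 = -9 + J)
O(-32)/M(36, -17) + o(-58, -66)/(1779 - 1*338) = (-9 - 32)/((-9*36)) + (2*(-66)*(56 - 58))/(1779 - 1*338) = -41/(-324) + (2*(-66)*(-2))/(1779 - 338) = -41*(-1/324) + 264/1441 = 41/324 + 264*(1/1441) = 41/324 + 24/131 = 13147/42444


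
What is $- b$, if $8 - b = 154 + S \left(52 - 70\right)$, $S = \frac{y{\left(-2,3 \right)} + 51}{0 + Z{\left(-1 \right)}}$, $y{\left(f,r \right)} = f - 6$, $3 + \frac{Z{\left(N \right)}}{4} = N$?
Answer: $\frac{1555}{8} \approx 194.38$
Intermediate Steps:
$Z{\left(N \right)} = -12 + 4 N$
$y{\left(f,r \right)} = -6 + f$
$S = - \frac{43}{16}$ ($S = \frac{\left(-6 - 2\right) + 51}{0 + \left(-12 + 4 \left(-1\right)\right)} = \frac{-8 + 51}{0 - 16} = \frac{43}{0 - 16} = \frac{43}{-16} = 43 \left(- \frac{1}{16}\right) = - \frac{43}{16} \approx -2.6875$)
$b = - \frac{1555}{8}$ ($b = 8 - \left(154 - \frac{43 \left(52 - 70\right)}{16}\right) = 8 - \left(154 - - \frac{387}{8}\right) = 8 - \left(154 + \frac{387}{8}\right) = 8 - \frac{1619}{8} = - \frac{1555}{8} \approx -194.38$)
$- b = \left(-1\right) \left(- \frac{1555}{8}\right) = \frac{1555}{8}$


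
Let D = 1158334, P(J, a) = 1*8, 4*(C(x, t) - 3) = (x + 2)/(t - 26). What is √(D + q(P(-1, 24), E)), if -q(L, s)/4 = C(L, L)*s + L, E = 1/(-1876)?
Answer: √9172125632299/2814 ≈ 1076.2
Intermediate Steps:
C(x, t) = 3 + (2 + x)/(4*(-26 + t)) (C(x, t) = 3 + ((x + 2)/(t - 26))/4 = 3 + ((2 + x)/(-26 + t))/4 = 3 + (2 + x)/(4*(-26 + t)))
P(J, a) = 8
E = -1/1876 ≈ -0.00053305
q(L, s) = -4*L - s*(-310 + 13*L)/(-26 + L) (q(L, s) = -4*(((-310 + L + 12*L)/(4*(-26 + L)))*s + L) = -4*(((-310 + 13*L)/(4*(-26 + L)))*s + L) = -4*(s*(-310 + 13*L)/(4*(-26 + L)) + L) = -4*(L + s*(-310 + 13*L)/(4*(-26 + L))) = -4*L - s*(-310 + 13*L)/(-26 + L))
√(D + q(P(-1, 24), E)) = √(1158334 + (-1*(-1/1876)*(-310 + 13*8) - 4*8*(-26 + 8))/(-26 + 8)) = √(1158334 + (-1*(-1/1876)*(-310 + 104) - 4*8*(-18))/(-18)) = √(1158334 - (-1*(-1/1876)*(-206) + 576)/18) = √(1158334 - (-103/938 + 576)/18) = √(1158334 - 1/18*540185/938) = √(1158334 - 540185/16884) = √(19556771071/16884) = √9172125632299/2814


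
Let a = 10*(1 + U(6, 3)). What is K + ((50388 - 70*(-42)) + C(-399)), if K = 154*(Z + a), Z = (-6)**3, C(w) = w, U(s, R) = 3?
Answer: 25825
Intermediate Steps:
a = 40 (a = 10*(1 + 3) = 10*4 = 40)
Z = -216
K = -27104 (K = 154*(-216 + 40) = 154*(-176) = -27104)
K + ((50388 - 70*(-42)) + C(-399)) = -27104 + ((50388 - 70*(-42)) - 399) = -27104 + ((50388 + 2940) - 399) = -27104 + (53328 - 399) = -27104 + 52929 = 25825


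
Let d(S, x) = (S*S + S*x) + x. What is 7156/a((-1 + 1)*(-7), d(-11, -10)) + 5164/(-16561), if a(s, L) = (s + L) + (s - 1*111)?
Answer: 58971238/910855 ≈ 64.743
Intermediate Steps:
d(S, x) = x + S**2 + S*x (d(S, x) = (S**2 + S*x) + x = x + S**2 + S*x)
a(s, L) = -111 + L + 2*s (a(s, L) = (L + s) + (s - 111) = (L + s) + (-111 + s) = -111 + L + 2*s)
7156/a((-1 + 1)*(-7), d(-11, -10)) + 5164/(-16561) = 7156/(-111 + (-10 + (-11)**2 - 11*(-10)) + 2*((-1 + 1)*(-7))) + 5164/(-16561) = 7156/(-111 + (-10 + 121 + 110) + 2*(0*(-7))) + 5164*(-1/16561) = 7156/(-111 + 221 + 2*0) - 5164/16561 = 7156/(-111 + 221 + 0) - 5164/16561 = 7156/110 - 5164/16561 = 7156*(1/110) - 5164/16561 = 3578/55 - 5164/16561 = 58971238/910855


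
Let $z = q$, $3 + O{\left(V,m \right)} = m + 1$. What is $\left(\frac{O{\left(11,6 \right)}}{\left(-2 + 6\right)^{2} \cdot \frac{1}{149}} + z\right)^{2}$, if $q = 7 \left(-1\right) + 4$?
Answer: $\frac{18769}{16} \approx 1173.1$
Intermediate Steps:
$q = -3$ ($q = -7 + 4 = -3$)
$O{\left(V,m \right)} = -2 + m$ ($O{\left(V,m \right)} = -3 + \left(m + 1\right) = -3 + \left(1 + m\right) = -2 + m$)
$z = -3$
$\left(\frac{O{\left(11,6 \right)}}{\left(-2 + 6\right)^{2} \cdot \frac{1}{149}} + z\right)^{2} = \left(\frac{-2 + 6}{\left(-2 + 6\right)^{2} \cdot \frac{1}{149}} - 3\right)^{2} = \left(\frac{4}{4^{2} \cdot \frac{1}{149}} - 3\right)^{2} = \left(\frac{4}{16 \cdot \frac{1}{149}} - 3\right)^{2} = \left(\frac{4}{\frac{16}{149}} - 3\right)^{2} = \left(4 \cdot \frac{149}{16} - 3\right)^{2} = \left(\frac{149}{4} - 3\right)^{2} = \left(\frac{137}{4}\right)^{2} = \frac{18769}{16}$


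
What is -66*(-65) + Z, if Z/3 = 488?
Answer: 5754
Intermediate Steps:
Z = 1464 (Z = 3*488 = 1464)
-66*(-65) + Z = -66*(-65) + 1464 = 4290 + 1464 = 5754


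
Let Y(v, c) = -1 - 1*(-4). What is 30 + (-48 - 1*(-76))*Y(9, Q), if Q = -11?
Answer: 114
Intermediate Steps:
Y(v, c) = 3 (Y(v, c) = -1 + 4 = 3)
30 + (-48 - 1*(-76))*Y(9, Q) = 30 + (-48 - 1*(-76))*3 = 30 + (-48 + 76)*3 = 30 + 28*3 = 30 + 84 = 114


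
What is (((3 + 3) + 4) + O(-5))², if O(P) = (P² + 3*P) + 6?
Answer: 676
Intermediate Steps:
O(P) = 6 + P² + 3*P
(((3 + 3) + 4) + O(-5))² = (((3 + 3) + 4) + (6 + (-5)² + 3*(-5)))² = ((6 + 4) + (6 + 25 - 15))² = (10 + 16)² = 26² = 676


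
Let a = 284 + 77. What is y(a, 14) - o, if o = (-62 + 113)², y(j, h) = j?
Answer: -2240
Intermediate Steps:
a = 361
o = 2601 (o = 51² = 2601)
y(a, 14) - o = 361 - 1*2601 = 361 - 2601 = -2240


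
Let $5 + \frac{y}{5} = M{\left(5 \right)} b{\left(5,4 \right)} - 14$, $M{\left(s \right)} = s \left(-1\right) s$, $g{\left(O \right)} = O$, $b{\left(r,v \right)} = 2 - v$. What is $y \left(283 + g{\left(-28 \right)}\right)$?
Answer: $39525$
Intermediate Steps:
$M{\left(s \right)} = - s^{2}$ ($M{\left(s \right)} = - s s = - s^{2}$)
$y = 155$ ($y = -25 + 5 \left(- 5^{2} \left(2 - 4\right) - 14\right) = -25 + 5 \left(\left(-1\right) 25 \left(2 - 4\right) - 14\right) = -25 + 5 \left(\left(-25\right) \left(-2\right) - 14\right) = -25 + 5 \left(50 - 14\right) = -25 + 5 \cdot 36 = -25 + 180 = 155$)
$y \left(283 + g{\left(-28 \right)}\right) = 155 \left(283 - 28\right) = 155 \cdot 255 = 39525$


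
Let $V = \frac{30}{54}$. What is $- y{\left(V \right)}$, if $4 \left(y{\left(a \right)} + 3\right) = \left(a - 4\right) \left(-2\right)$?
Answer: $\frac{23}{18} \approx 1.2778$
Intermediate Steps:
$V = \frac{5}{9}$ ($V = 30 \cdot \frac{1}{54} = \frac{5}{9} \approx 0.55556$)
$y{\left(a \right)} = -1 - \frac{a}{2}$ ($y{\left(a \right)} = -3 + \frac{\left(a - 4\right) \left(-2\right)}{4} = -3 + \frac{\left(-4 + a\right) \left(-2\right)}{4} = -3 + \frac{8 - 2 a}{4} = -3 - \left(-2 + \frac{a}{2}\right) = -1 - \frac{a}{2}$)
$- y{\left(V \right)} = - (-1 - \frac{5}{18}) = \left(-1\right) \left(- \frac{23}{18}\right) = \frac{23}{18}$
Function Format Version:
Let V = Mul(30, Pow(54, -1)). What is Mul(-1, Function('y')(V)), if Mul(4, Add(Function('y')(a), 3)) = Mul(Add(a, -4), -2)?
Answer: Rational(23, 18) ≈ 1.2778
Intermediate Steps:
V = Rational(5, 9) (V = Mul(30, Rational(1, 54)) = Rational(5, 9) ≈ 0.55556)
Function('y')(a) = Add(-1, Mul(Rational(-1, 2), a)) (Function('y')(a) = Add(-3, Mul(Rational(1, 4), Mul(Add(a, -4), -2))) = Add(-3, Mul(Rational(1, 4), Mul(Add(-4, a), -2))) = Add(-3, Mul(Rational(1, 4), Add(8, Mul(-2, a)))) = Add(-3, Add(2, Mul(Rational(-1, 2), a))) = Add(-1, Mul(Rational(-1, 2), a)))
Mul(-1, Function('y')(V)) = Mul(-1, Add(-1, Mul(Rational(-1, 2), Rational(5, 9)))) = Mul(-1, Add(-1, Rational(-5, 18))) = Mul(-1, Rational(-23, 18)) = Rational(23, 18)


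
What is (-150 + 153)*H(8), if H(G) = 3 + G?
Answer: 33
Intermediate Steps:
(-150 + 153)*H(8) = (-150 + 153)*(3 + 8) = 3*11 = 33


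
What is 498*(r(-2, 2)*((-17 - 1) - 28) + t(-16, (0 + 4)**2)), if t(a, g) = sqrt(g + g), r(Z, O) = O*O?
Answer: -91632 + 1992*sqrt(2) ≈ -88815.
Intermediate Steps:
r(Z, O) = O**2
t(a, g) = sqrt(2)*sqrt(g) (t(a, g) = sqrt(2*g) = sqrt(2)*sqrt(g))
498*(r(-2, 2)*((-17 - 1) - 28) + t(-16, (0 + 4)**2)) = 498*(2**2*((-17 - 1) - 28) + sqrt(2)*sqrt((0 + 4)**2)) = 498*(4*(-18 - 28) + sqrt(2)*sqrt(4**2)) = 498*(4*(-46) + sqrt(2)*sqrt(16)) = 498*(-184 + sqrt(2)*4) = 498*(-184 + 4*sqrt(2)) = -91632 + 1992*sqrt(2)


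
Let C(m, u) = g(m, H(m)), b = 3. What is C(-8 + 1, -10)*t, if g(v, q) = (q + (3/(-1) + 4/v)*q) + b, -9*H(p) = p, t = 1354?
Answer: 1354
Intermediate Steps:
H(p) = -p/9
g(v, q) = 3 + q + q*(-3 + 4/v) (g(v, q) = (q + (3/(-1) + 4/v)*q) + 3 = (q + (3*(-1) + 4/v)*q) + 3 = (q + (-3 + 4/v)*q) + 3 = (q + q*(-3 + 4/v)) + 3 = 3 + q + q*(-3 + 4/v))
C(m, u) = 23/9 + 2*m/9 (C(m, u) = 3 - (-2)*m/9 + 4*(-m/9)/m = 3 + 2*m/9 - 4/9 = 23/9 + 2*m/9)
C(-8 + 1, -10)*t = (23/9 + 2*(-8 + 1)/9)*1354 = (23/9 + (2/9)*(-7))*1354 = (23/9 - 14/9)*1354 = 1*1354 = 1354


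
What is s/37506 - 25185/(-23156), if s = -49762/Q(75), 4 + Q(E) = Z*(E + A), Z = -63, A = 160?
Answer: 999254643883/918675189516 ≈ 1.0877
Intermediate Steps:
Q(E) = -10084 - 63*E (Q(E) = -4 - 63*(E + 160) = -4 - 63*(160 + E) = -4 + (-10080 - 63*E) = -10084 - 63*E)
s = 49762/14809 (s = -49762/(-10084 - 63*75) = -49762/(-10084 - 4725) = -49762/(-14809) = -49762*(-1/14809) = 49762/14809 ≈ 3.3603)
s/37506 - 25185/(-23156) = (49762/14809)/37506 - 25185/(-23156) = (49762/14809)*(1/37506) - 25185*(-1/23156) = 24881/277713177 + 25185/23156 = 999254643883/918675189516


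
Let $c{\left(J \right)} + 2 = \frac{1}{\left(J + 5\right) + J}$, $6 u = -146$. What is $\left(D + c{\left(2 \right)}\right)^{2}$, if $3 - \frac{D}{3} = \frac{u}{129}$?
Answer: $\frac{8826841}{149769} \approx 58.936$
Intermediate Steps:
$u = - \frac{73}{3}$ ($u = \frac{1}{6} \left(-146\right) = - \frac{73}{3} \approx -24.333$)
$c{\left(J \right)} = -2 + \frac{1}{5 + 2 J}$ ($c{\left(J \right)} = -2 + \frac{1}{\left(J + 5\right) + J} = -2 + \frac{1}{\left(5 + J\right) + J} = -2 + \frac{1}{5 + 2 J}$)
$D = \frac{1234}{129}$ ($D = 9 - 3 \left(- \frac{73}{3 \cdot 129}\right) = 9 - 3 \left(\left(- \frac{73}{3}\right) \frac{1}{129}\right) = 9 - - \frac{73}{129} = 9 + \frac{73}{129} = \frac{1234}{129} \approx 9.5659$)
$\left(D + c{\left(2 \right)}\right)^{2} = \left(\frac{1234}{129} + \frac{-9 - 8}{5 + 2 \cdot 2}\right)^{2} = \left(\frac{1234}{129} + \frac{-9 - 8}{5 + 4}\right)^{2} = \left(\frac{1234}{129} + \frac{1}{9} \left(-17\right)\right)^{2} = \left(\frac{1234}{129} - \frac{17}{9}\right)^{2} = \left(\frac{2971}{387}\right)^{2} = \frac{8826841}{149769}$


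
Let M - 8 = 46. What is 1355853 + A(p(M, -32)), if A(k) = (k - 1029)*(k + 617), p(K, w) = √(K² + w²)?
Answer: 724900 - 824*√985 ≈ 6.9904e+5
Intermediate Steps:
M = 54 (M = 8 + 46 = 54)
A(k) = (-1029 + k)*(617 + k)
1355853 + A(p(M, -32)) = 1355853 + (-634893 + (√(54² + (-32)²))² - 412*√(54² + (-32)²)) = 1355853 + (-634893 + (√(2916 + 1024))² - 412*√(2916 + 1024)) = 1355853 + (-634893 + (√3940)² - 824*√985) = 1355853 + (-634893 + (2*√985)² - 824*√985) = 1355853 + (-634893 + 3940 - 824*√985) = 1355853 + (-630953 - 824*√985) = 724900 - 824*√985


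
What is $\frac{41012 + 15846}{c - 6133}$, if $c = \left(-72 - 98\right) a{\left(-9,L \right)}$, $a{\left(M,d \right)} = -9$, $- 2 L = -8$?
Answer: $- \frac{56858}{4603} \approx -12.352$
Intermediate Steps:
$L = 4$ ($L = \left(- \frac{1}{2}\right) \left(-8\right) = 4$)
$c = 1530$ ($c = \left(-72 - 98\right) \left(-9\right) = \left(-170\right) \left(-9\right) = 1530$)
$\frac{41012 + 15846}{c - 6133} = \frac{41012 + 15846}{1530 - 6133} = \frac{56858}{-4603} = 56858 \left(- \frac{1}{4603}\right) = - \frac{56858}{4603}$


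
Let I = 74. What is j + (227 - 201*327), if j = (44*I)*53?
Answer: 107068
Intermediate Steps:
j = 172568 (j = (44*74)*53 = 3256*53 = 172568)
j + (227 - 201*327) = 172568 + (227 - 201*327) = 172568 + (227 - 65727) = 172568 - 65500 = 107068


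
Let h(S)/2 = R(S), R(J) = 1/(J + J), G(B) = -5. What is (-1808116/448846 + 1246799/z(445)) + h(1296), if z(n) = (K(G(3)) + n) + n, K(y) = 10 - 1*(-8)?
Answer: 90392644833433/66023451216 ≈ 1369.1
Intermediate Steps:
K(y) = 18 (K(y) = 10 + 8 = 18)
R(J) = 1/(2*J)
h(S) = 1/S (h(S) = 2*(1/(2*S)) = 1/S)
z(n) = 18 + 2*n (z(n) = (18 + n) + n = 18 + 2*n)
(-1808116/448846 + 1246799/z(445)) + h(1296) = (-1808116/448846 + 1246799/(18 + 2*445)) + 1/1296 = (-1808116*1/448846 + 1246799/(18 + 890)) + 1/1296 = (-904058/224423 + 1246799/908) + 1/1296 = 278989487313/203776084 + 1/1296 = 90392644833433/66023451216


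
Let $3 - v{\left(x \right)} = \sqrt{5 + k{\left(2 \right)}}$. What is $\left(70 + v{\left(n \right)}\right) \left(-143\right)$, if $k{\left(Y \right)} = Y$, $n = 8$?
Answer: $-10439 + 143 \sqrt{7} \approx -10061.0$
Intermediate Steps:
$v{\left(x \right)} = 3 - \sqrt{7}$ ($v{\left(x \right)} = 3 - \sqrt{5 + 2} = 3 - \sqrt{7}$)
$\left(70 + v{\left(n \right)}\right) \left(-143\right) = \left(70 + \left(3 - \sqrt{7}\right)\right) \left(-143\right) = \left(73 - \sqrt{7}\right) \left(-143\right) = -10439 + 143 \sqrt{7}$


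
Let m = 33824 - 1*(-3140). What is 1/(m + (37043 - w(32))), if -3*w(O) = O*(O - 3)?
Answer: 3/222949 ≈ 1.3456e-5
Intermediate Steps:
w(O) = -O*(-3 + O)/3 (w(O) = -O*(O - 3)/3 = -O*(-3 + O)/3)
m = 36964 (m = 33824 + 3140 = 36964)
1/(m + (37043 - w(32))) = 1/(36964 + (37043 - 32*(3 - 1*32)/3)) = 1/(36964 + (37043 - 32*(3 - 32)/3)) = 1/(36964 + (37043 - 32*(-29)/3)) = 1/(36964 + (37043 - 1*(-928/3))) = 1/(36964 + (37043 + 928/3)) = 1/(36964 + 112057/3) = 1/(222949/3) = 3/222949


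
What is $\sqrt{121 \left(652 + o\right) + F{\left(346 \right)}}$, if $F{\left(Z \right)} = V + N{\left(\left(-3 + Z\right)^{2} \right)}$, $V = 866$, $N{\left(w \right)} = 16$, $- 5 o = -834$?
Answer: $\frac{2 \sqrt{624730}}{5} \approx 316.16$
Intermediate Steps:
$o = \frac{834}{5}$ ($o = \left(- \frac{1}{5}\right) \left(-834\right) = \frac{834}{5} \approx 166.8$)
$F{\left(Z \right)} = 882$ ($F{\left(Z \right)} = 866 + 16 = 882$)
$\sqrt{121 \left(652 + o\right) + F{\left(346 \right)}} = \sqrt{121 \left(652 + \frac{834}{5}\right) + 882} = \sqrt{121 \cdot \frac{4094}{5} + 882} = \sqrt{\frac{495374}{5} + 882} = \sqrt{\frac{499784}{5}} = \frac{2 \sqrt{624730}}{5}$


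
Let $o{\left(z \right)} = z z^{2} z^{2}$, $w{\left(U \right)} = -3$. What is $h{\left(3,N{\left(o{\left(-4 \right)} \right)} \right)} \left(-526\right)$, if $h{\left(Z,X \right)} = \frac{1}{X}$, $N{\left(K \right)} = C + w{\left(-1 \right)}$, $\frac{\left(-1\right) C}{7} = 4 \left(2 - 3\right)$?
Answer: $- \frac{526}{25} \approx -21.04$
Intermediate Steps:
$o{\left(z \right)} = z^{5}$ ($o{\left(z \right)} = z^{3} z^{2} = z^{5}$)
$C = 28$ ($C = - 7 \cdot 4 \left(2 - 3\right) = - 7 \cdot 4 \left(-1\right) = \left(-7\right) \left(-4\right) = 28$)
$N{\left(K \right)} = 25$ ($N{\left(K \right)} = 28 - 3 = 25$)
$h{\left(3,N{\left(o{\left(-4 \right)} \right)} \right)} \left(-526\right) = \frac{1}{25} \left(-526\right) = - \frac{526}{25}$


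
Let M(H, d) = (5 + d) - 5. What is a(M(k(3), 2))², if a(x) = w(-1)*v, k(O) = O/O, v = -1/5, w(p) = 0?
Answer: 0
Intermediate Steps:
v = -⅕ (v = -1*⅕ = -⅕ ≈ -0.20000)
k(O) = 1
M(H, d) = d
a(x) = 0 (a(x) = 0*(-⅕) = 0)
a(M(k(3), 2))² = 0² = 0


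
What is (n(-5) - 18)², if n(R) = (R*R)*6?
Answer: 17424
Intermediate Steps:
n(R) = 6*R² (n(R) = R²*6 = 6*R²)
(n(-5) - 18)² = (6*(-5)² - 18)² = (6*25 - 18)² = (150 - 18)² = 132² = 17424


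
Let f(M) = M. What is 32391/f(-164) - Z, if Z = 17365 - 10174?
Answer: -1211715/164 ≈ -7388.5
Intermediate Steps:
Z = 7191
32391/f(-164) - Z = 32391/(-164) - 1*7191 = 32391*(-1/164) - 7191 = -32391/164 - 7191 = -1211715/164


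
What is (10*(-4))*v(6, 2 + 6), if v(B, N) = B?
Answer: -240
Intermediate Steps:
(10*(-4))*v(6, 2 + 6) = (10*(-4))*6 = -40*6 = -240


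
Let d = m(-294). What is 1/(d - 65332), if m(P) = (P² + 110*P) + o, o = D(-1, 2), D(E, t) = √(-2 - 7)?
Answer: -11236/126247705 - 3*I/126247705 ≈ -8.9e-5 - 2.3763e-8*I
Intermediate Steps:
D(E, t) = 3*I (D(E, t) = √(-9) = 3*I)
o = 3*I ≈ 3.0*I
m(P) = P² + 3*I + 110*P (m(P) = (P² + 110*P) + 3*I = P² + 3*I + 110*P)
d = 54096 + 3*I (d = (-294)² + 3*I + 110*(-294) = 86436 + 3*I - 32340 = 54096 + 3*I ≈ 54096.0 + 3.0*I)
1/(d - 65332) = 1/((54096 + 3*I) - 65332) = 1/(-11236 + 3*I) = (-11236 - 3*I)/126247705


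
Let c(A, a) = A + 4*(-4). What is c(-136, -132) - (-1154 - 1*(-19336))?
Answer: -18334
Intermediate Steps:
c(A, a) = -16 + A (c(A, a) = A - 16 = -16 + A)
c(-136, -132) - (-1154 - 1*(-19336)) = (-16 - 136) - (-1154 - 1*(-19336)) = -152 - (-1154 + 19336) = -152 - 1*18182 = -152 - 18182 = -18334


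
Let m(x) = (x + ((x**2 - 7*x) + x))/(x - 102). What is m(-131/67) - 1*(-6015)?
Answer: 2806868779/466655 ≈ 6014.9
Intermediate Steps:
m(x) = (x**2 - 5*x)/(-102 + x) (m(x) = (x + (x**2 - 6*x))/(-102 + x) = (x**2 - 5*x)/(-102 + x))
m(-131/67) - 1*(-6015) = (-131/67)*(-5 - 131/67)/(-102 - 131/67) - 1*(-6015) = (-131*1/67)*(-5 - 131*1/67)/(-102 - 131*1/67) + 6015 = -131*(-5 - 131/67)/(67*(-102 - 131/67)) + 6015 = -131/67*(-466/67)/(-6965/67) + 6015 = -131/67*(-67/6965)*(-466/67) + 6015 = -61046/466655 + 6015 = 2806868779/466655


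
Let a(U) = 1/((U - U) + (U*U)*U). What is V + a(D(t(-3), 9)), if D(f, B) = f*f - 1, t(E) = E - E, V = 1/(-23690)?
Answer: -23691/23690 ≈ -1.0000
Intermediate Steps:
V = -1/23690 ≈ -4.2212e-5
t(E) = 0
D(f, B) = -1 + f**2 (D(f, B) = f**2 - 1 = -1 + f**2)
a(U) = U**(-3) (a(U) = 1/(0 + U**2*U) = 1/(0 + U**3) = 1/(U**3) = U**(-3))
V + a(D(t(-3), 9)) = -1/23690 + (-1 + 0**2)**(-3) = -1/23690 + (-1 + 0)**(-3) = -1/23690 + (-1)**(-3) = -1/23690 - 1 = -23691/23690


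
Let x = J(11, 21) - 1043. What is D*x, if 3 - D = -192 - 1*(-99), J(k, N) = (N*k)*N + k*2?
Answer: 367680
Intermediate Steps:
J(k, N) = 2*k + k*N² (J(k, N) = k*N² + 2*k = 2*k + k*N²)
D = 96 (D = 3 - (-192 - 1*(-99)) = 3 - (-192 + 99) = 3 - 1*(-93) = 3 + 93 = 96)
x = 3830 (x = 11*(2 + 21²) - 1043 = 11*(2 + 441) - 1043 = 11*443 - 1043 = 4873 - 1043 = 3830)
D*x = 96*3830 = 367680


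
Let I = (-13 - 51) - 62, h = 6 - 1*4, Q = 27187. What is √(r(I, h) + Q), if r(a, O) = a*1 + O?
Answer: 3*√3007 ≈ 164.51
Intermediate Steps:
h = 2 (h = 6 - 4 = 2)
I = -126 (I = -64 - 62 = -126)
r(a, O) = O + a (r(a, O) = a + O = O + a)
√(r(I, h) + Q) = √((2 - 126) + 27187) = √(-124 + 27187) = √27063 = 3*√3007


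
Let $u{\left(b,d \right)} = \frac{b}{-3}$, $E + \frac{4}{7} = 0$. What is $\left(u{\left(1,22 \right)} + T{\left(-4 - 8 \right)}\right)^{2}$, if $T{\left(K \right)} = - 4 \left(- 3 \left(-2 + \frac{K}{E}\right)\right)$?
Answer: $\frac{466489}{9} \approx 51832.0$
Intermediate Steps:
$E = - \frac{4}{7}$ ($E = - \frac{4}{7} + 0 = - \frac{4}{7} \approx -0.57143$)
$u{\left(b,d \right)} = - \frac{b}{3}$
$T{\left(K \right)} = -24 - 21 K$ ($T{\left(K \right)} = - 4 \left(- 3 \left(-2 + \frac{K}{- \frac{4}{7}}\right)\right) = - 4 \left(- 3 \left(-2 + K \left(- \frac{7}{4}\right)\right)\right) = - 4 \left(- 3 \left(-2 - \frac{7 K}{4}\right)\right) = - 4 \left(6 + \frac{21 K}{4}\right) = -24 - 21 K$)
$\left(u{\left(1,22 \right)} + T{\left(-4 - 8 \right)}\right)^{2} = \left(\left(- \frac{1}{3}\right) 1 - \left(24 + 21 \left(-4 - 8\right)\right)\right)^{2} = \left(- \frac{1}{3} - \left(24 + 21 \left(-4 - 8\right)\right)\right)^{2} = \left(- \frac{1}{3} - -228\right)^{2} = \left(- \frac{1}{3} + \left(-24 + 252\right)\right)^{2} = \left(- \frac{1}{3} + 228\right)^{2} = \left(\frac{683}{3}\right)^{2} = \frac{466489}{9}$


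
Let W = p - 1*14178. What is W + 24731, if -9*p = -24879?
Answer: 39952/3 ≈ 13317.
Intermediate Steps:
p = 8293/3 (p = -⅑*(-24879) = 8293/3 ≈ 2764.3)
W = -34241/3 (W = 8293/3 - 1*14178 = 8293/3 - 14178 = -34241/3 ≈ -11414.)
W + 24731 = -34241/3 + 24731 = 39952/3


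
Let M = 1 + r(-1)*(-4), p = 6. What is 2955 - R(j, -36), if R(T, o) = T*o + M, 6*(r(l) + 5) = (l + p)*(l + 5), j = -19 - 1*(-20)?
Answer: 8950/3 ≈ 2983.3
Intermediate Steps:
j = 1 (j = -19 + 20 = 1)
r(l) = -5 + (5 + l)*(6 + l)/6 (r(l) = -5 + ((l + 6)*(l + 5))/6 = -5 + ((6 + l)*(5 + l))/6 = -5 + ((5 + l)*(6 + l))/6 = -5 + (5 + l)*(6 + l)/6)
M = 23/3 (M = 1 + ((1/6)*(-1)*(11 - 1))*(-4) = 1 + ((1/6)*(-1)*10)*(-4) = 1 - 5/3*(-4) = 1 + 20/3 = 23/3 ≈ 7.6667)
R(T, o) = 23/3 + T*o (R(T, o) = T*o + 23/3 = 23/3 + T*o)
2955 - R(j, -36) = 2955 - (23/3 + 1*(-36)) = 2955 - (23/3 - 36) = 2955 - 1*(-85/3) = 2955 + 85/3 = 8950/3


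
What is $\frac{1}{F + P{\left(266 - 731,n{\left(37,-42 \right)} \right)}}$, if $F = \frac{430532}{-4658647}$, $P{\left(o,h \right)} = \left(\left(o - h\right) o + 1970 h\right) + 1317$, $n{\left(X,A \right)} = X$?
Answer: $\frac{4658647}{1433171756607} \approx 3.2506 \cdot 10^{-6}$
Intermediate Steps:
$P{\left(o,h \right)} = 1317 + 1970 h + o \left(o - h\right)$ ($P{\left(o,h \right)} = \left(o \left(o - h\right) + 1970 h\right) + 1317 = \left(1970 h + o \left(o - h\right)\right) + 1317 = 1317 + 1970 h + o \left(o - h\right)$)
$F = - \frac{430532}{4658647}$ ($F = 430532 \left(- \frac{1}{4658647}\right) = - \frac{430532}{4658647} \approx -0.092416$)
$\frac{1}{F + P{\left(266 - 731,n{\left(37,-42 \right)} \right)}} = \frac{1}{- \frac{430532}{4658647} + \left(1317 + \left(266 - 731\right)^{2} + 1970 \cdot 37 - 37 \left(266 - 731\right)\right)} = \frac{1}{- \frac{430532}{4658647} + \left(1317 + \left(-465\right)^{2} + 72890 - 37 \left(-465\right)\right)} = \frac{1}{- \frac{430532}{4658647} + \left(1317 + 216225 + 72890 + 17205\right)} = \frac{1}{- \frac{430532}{4658647} + 307637} = \frac{1}{\frac{1433171756607}{4658647}} = \frac{4658647}{1433171756607}$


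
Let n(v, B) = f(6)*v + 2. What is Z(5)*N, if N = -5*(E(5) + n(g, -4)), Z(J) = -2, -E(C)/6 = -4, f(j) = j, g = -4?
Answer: 20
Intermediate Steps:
E(C) = 24 (E(C) = -6*(-4) = 24)
n(v, B) = 2 + 6*v (n(v, B) = 6*v + 2 = 2 + 6*v)
N = -10 (N = -5*(24 + (2 + 6*(-4))) = -5*(24 + (2 - 24)) = -5*(24 - 22) = -5*2 = -10)
Z(5)*N = -2*(-10) = 20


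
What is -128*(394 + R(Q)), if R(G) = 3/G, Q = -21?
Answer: -352896/7 ≈ -50414.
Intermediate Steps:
-128*(394 + R(Q)) = -128*(394 + 3/(-21)) = -128*(394 + 3*(-1/21)) = -128*(394 - ⅐) = -128*2757/7 = -352896/7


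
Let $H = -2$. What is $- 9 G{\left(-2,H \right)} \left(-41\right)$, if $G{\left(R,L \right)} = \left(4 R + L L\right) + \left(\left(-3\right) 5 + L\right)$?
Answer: $-7749$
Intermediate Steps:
$G{\left(R,L \right)} = -15 + L + L^{2} + 4 R$ ($G{\left(R,L \right)} = \left(4 R + L^{2}\right) + \left(-15 + L\right) = \left(L^{2} + 4 R\right) + \left(-15 + L\right) = -15 + L + L^{2} + 4 R$)
$- 9 G{\left(-2,H \right)} \left(-41\right) = - 9 \left(-15 - 2 + \left(-2\right)^{2} + 4 \left(-2\right)\right) \left(-41\right) = - 9 \left(-15 - 2 + 4 - 8\right) \left(-41\right) = \left(-9\right) \left(-21\right) \left(-41\right) = 189 \left(-41\right) = -7749$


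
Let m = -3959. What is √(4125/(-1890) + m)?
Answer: I*√6987526/42 ≈ 62.938*I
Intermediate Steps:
√(4125/(-1890) + m) = √(4125/(-1890) - 3959) = √(4125*(-1/1890) - 3959) = √(-275/126 - 3959) = √(-499109/126) = I*√6987526/42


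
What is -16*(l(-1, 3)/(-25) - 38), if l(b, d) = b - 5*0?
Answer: 15184/25 ≈ 607.36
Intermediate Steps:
l(b, d) = b (l(b, d) = b + 0 = b)
-16*(l(-1, 3)/(-25) - 38) = -16*(-1/(-25) - 38) = -16*(-1*(-1/25) - 38) = -16*(1/25 - 38) = -16*(-949/25) = 15184/25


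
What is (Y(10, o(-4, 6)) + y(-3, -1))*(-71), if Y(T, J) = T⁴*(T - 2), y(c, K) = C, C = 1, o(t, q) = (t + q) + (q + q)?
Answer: -5680071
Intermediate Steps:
o(t, q) = t + 3*q (o(t, q) = (q + t) + 2*q = t + 3*q)
y(c, K) = 1
Y(T, J) = T⁴*(-2 + T)
(Y(10, o(-4, 6)) + y(-3, -1))*(-71) = (10⁴*(-2 + 10) + 1)*(-71) = (10000*8 + 1)*(-71) = (80000 + 1)*(-71) = 80001*(-71) = -5680071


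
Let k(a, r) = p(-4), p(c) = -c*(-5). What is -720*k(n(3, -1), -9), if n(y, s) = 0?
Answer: 14400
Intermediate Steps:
p(c) = 5*c
k(a, r) = -20 (k(a, r) = 5*(-4) = -20)
-720*k(n(3, -1), -9) = -720*(-20) = 14400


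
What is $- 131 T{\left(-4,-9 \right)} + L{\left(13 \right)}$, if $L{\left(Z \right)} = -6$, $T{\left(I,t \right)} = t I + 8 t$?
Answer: $4710$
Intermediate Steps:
$T{\left(I,t \right)} = 8 t + I t$ ($T{\left(I,t \right)} = I t + 8 t = 8 t + I t$)
$- 131 T{\left(-4,-9 \right)} + L{\left(13 \right)} = - 131 \left(- 9 \left(8 - 4\right)\right) - 6 = - 131 \left(\left(-9\right) 4\right) - 6 = \left(-131\right) \left(-36\right) - 6 = 4716 - 6 = 4710$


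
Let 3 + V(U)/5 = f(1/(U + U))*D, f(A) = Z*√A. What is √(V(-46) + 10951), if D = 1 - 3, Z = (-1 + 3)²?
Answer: 2*√(1446286 - 115*I*√23)/23 ≈ 104.58 - 0.019939*I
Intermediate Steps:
Z = 4 (Z = 2² = 4)
D = -2
f(A) = 4*√A
V(U) = -15 - 20*√2*√(1/U) (V(U) = -15 + 5*((4*√(1/(U + U)))*(-2)) = -15 + 5*((4*√(1/(2*U)))*(-2)) = -15 + 5*((4*(√2*√(1/U)/2))*(-2)) = -15 + 5*((2*√2*√(1/U))*(-2)) = -15 + 5*(-4*√2*√(1/U)) = -15 - 20*√2*√(1/U))
√(V(-46) + 10951) = √((-15 - 20*√2*√(1/(-46))) + 10951) = √((-15 - 20*√2*√(-1/46)) + 10951) = √((-15 - 20*√2*I*√46/46) + 10951) = √((-15 - 20*I*√23/23) + 10951) = √(10936 - 20*I*√23/23)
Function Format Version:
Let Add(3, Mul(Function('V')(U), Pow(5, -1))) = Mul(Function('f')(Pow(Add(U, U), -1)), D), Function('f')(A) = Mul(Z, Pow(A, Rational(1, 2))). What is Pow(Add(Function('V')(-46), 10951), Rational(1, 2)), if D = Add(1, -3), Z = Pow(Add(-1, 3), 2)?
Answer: Mul(Rational(2, 23), Pow(Add(1446286, Mul(-115, I, Pow(23, Rational(1, 2)))), Rational(1, 2))) ≈ Add(104.58, Mul(-0.019939, I))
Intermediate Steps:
Z = 4 (Z = Pow(2, 2) = 4)
D = -2
Function('f')(A) = Mul(4, Pow(A, Rational(1, 2)))
Function('V')(U) = Add(-15, Mul(-20, Pow(2, Rational(1, 2)), Pow(Pow(U, -1), Rational(1, 2)))) (Function('V')(U) = Add(-15, Mul(5, Mul(Mul(4, Pow(Pow(Add(U, U), -1), Rational(1, 2))), -2))) = Add(-15, Mul(5, Mul(Mul(4, Pow(Pow(Mul(2, U), -1), Rational(1, 2))), -2))) = Add(-15, Mul(5, Mul(Mul(4, Pow(Mul(Rational(1, 2), Pow(U, -1)), Rational(1, 2))), -2))) = Add(-15, Mul(5, Mul(Mul(4, Mul(Rational(1, 2), Pow(2, Rational(1, 2)), Pow(Pow(U, -1), Rational(1, 2)))), -2))) = Add(-15, Mul(5, Mul(Mul(2, Pow(2, Rational(1, 2)), Pow(Pow(U, -1), Rational(1, 2))), -2))) = Add(-15, Mul(5, Mul(-4, Pow(2, Rational(1, 2)), Pow(Pow(U, -1), Rational(1, 2))))) = Add(-15, Mul(-20, Pow(2, Rational(1, 2)), Pow(Pow(U, -1), Rational(1, 2)))))
Pow(Add(Function('V')(-46), 10951), Rational(1, 2)) = Pow(Add(Add(-15, Mul(-20, Pow(2, Rational(1, 2)), Pow(Pow(-46, -1), Rational(1, 2)))), 10951), Rational(1, 2)) = Pow(Add(Add(-15, Mul(-20, Pow(2, Rational(1, 2)), Pow(Rational(-1, 46), Rational(1, 2)))), 10951), Rational(1, 2)) = Pow(Add(Add(-15, Mul(-20, Pow(2, Rational(1, 2)), Mul(Rational(1, 46), I, Pow(46, Rational(1, 2))))), 10951), Rational(1, 2)) = Pow(Add(Add(-15, Mul(Rational(-20, 23), I, Pow(23, Rational(1, 2)))), 10951), Rational(1, 2)) = Pow(Add(10936, Mul(Rational(-20, 23), I, Pow(23, Rational(1, 2)))), Rational(1, 2))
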